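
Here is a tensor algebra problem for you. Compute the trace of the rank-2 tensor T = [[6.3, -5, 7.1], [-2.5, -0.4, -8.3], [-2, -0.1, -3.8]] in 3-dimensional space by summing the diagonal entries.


The contraction (trace) of a rank-2 tensor is the sum of its diagonal elements.
Diagonal entries: A[1,1] = 6.3, A[2,2] = -0.4, A[3,3] = -3.8
Tr(A) = 6.3 + -0.4 + -3.8 = 2.1

2.1


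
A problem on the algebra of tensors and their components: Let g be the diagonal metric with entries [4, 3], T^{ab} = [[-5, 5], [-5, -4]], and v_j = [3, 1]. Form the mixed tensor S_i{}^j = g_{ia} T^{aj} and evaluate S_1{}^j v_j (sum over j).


Step 1: lower the first index. For a diagonal metric, g_{ia} T^{aj} = g_{ii} T^{ij} (no sum on i).
g_{11} = 4
S_1{}^1 = 4 * T^{11} = 4 * -5 = -20
S_1{}^2 = 4 * T^{12} = 4 * 5 = 20
Step 2: contract S_1{}^j with v_j.
S_1{}^1 * v_1 = -20 * 3 = -60
S_1{}^2 * v_2 = 20 * 1 = 20
Result = -60 + 20 = -40

-40


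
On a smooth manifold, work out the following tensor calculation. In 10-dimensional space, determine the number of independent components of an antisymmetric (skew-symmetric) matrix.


An antisymmetric rank-2 tensor satisfies A_{ij} = -A_{ji}, so diagonal entries are zero.
The independent components are the upper-triangular entries: C(n, 2) = n(n-1)/2.
n = 10
C(10, 2) = 10 * 9 / 2 = 90 / 2 = 45

45


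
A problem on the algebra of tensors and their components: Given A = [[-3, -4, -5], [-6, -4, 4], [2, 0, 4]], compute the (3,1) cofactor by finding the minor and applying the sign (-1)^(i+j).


To find cofactor C_{31}, delete row 3 and column 1.
The resulting 2x2 submatrix is: [[-4, -5], [-4, 4]]
Minor M_{31} = -4*4 - -5*-4
  = -16 - 20 = -36
Sign = (-1)^(3+1) = (-1)^4 = 1
Cofactor C_{31} = 1 * -36 = -36

-36


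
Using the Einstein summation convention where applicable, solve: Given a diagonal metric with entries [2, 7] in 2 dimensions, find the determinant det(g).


For a diagonal metric, the determinant is the product of diagonal entries.
Diagonal entries: 2, 7
det(g) = 2 * 7 = 14

14


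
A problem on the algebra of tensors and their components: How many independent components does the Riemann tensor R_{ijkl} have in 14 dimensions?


The Riemann tensor in d dimensions has d^2(d^2 - 1)/12 independent components.
d = 14, so d^2 = 196
d^2 - 1 = 195
d^2(d^2 - 1) = 196 * 195 = 38220
Divide by 12: 38220 / 12 = 3185

3185


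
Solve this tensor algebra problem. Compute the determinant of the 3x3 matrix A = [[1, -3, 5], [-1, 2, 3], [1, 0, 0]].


Expanding along the first row, det(A) = a11*M_11 - a12*M_12 + a13*M_13, where M_1j is the (1,j) minor.
Minor M_11 = 2*0 - 3*0 = 0
Minor M_12 = -1*0 - 3*1 = -3
Minor M_13 = -1*0 - 2*1 = -2
det = 1*(0) - -3*(-3) + 5*(-2)
    = 0 - 9 + -10
    = -19

-19


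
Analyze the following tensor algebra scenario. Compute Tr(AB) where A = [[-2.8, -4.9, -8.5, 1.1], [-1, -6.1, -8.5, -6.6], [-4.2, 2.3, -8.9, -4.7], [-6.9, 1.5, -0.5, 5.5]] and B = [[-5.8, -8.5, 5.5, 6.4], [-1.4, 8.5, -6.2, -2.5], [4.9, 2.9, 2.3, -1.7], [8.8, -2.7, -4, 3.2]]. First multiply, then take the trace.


Tr(AB) = sum_i (AB)_{ii} where (AB)_{ii} = sum_k A_{ik} B_{ki}.
(AB)_{11} = -2.8*-5.8 + -4.9*-1.4 + -8.5*4.9 + 1.1*8.8 = -8.87
(AB)_{22} = -1*-8.5 + -6.1*8.5 + -8.5*2.9 + -6.6*-2.7 = -50.18
(AB)_{33} = -4.2*5.5 + 2.3*-6.2 + -8.9*2.3 + -4.7*-4 = -39.03
(AB)_{44} = -6.9*6.4 + 1.5*-2.5 + -0.5*-1.7 + 5.5*3.2 = -29.46
Tr(AB) = -8.87 + -50.18 + -39.03 + -29.46 = -127.54

-127.54


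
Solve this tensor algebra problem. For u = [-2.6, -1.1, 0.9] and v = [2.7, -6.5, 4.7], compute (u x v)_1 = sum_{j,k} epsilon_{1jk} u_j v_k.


(u x v)_1 = sum_{j,k} epsilon_{1jk} u_j v_k. Only permutations of (1,2,3) contribute; the two non-zero terms are:
eps_{123} u_2 v_3 = 1 * -1.1 * 4.7 = -5.17
eps_{132} u_3 v_2 = -1 * 0.9 * -6.5 = 5.85
(u x v)_1 = 0.68

0.68


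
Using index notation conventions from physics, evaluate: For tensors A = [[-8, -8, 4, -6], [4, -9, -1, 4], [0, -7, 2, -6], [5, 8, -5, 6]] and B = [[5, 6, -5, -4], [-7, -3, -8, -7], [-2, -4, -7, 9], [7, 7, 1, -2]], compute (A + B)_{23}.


Tensor addition is component-wise: (A + B)_{ij} = A_{ij} + B_{ij}.
A_{23} = -1
B_{23} = -8
(A + B)_{23} = -1 + -8 = -9

-9


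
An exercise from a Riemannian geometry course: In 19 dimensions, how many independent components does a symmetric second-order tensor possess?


A symmetric rank-2 tensor in d dimensions has d(d+1)/2 independent components.
d = 19
d(d+1)/2 = 19 * 20 / 2 = 380 / 2 = 190

190


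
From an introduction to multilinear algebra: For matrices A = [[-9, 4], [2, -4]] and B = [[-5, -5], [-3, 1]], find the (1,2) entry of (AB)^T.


(AB)^T_{ij} = (AB)_{ji} = sum_k A_{jk} B_{ki}.
For i=1, j=2 we need (AB)_{21}:
A_{21} * B_{11} = 2 * -5 = -10
A_{22} * B_{21} = -4 * -3 = 12
Sum = -10 + 12 = 2

2


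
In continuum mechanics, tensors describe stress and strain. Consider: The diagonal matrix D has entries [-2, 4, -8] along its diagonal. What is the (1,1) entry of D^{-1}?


For a diagonal matrix, the inverse has entries (D^{-1})_{ii} = 1/d_{ii}.
The diagonal entries are: d_{11} = -2, d_{22} = 4, d_{33} = -8
We need (D^{-1})_{11} = 1/d_{11} = 1/-2 = -1/2

-1/2


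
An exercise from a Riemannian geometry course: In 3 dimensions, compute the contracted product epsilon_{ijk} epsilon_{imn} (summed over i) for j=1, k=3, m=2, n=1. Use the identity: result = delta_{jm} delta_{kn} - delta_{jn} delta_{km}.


Using the identity: epsilon_{ijk} epsilon_{imn} = delta_{jm} delta_{kn} - delta_{jn} delta_{km}.
delta_{12} = 0
delta_{31} = 0
delta_{11} = 1
delta_{32} = 0
Result = 0 * 0 - 1 * 0 = 0 - 0 = 0

0


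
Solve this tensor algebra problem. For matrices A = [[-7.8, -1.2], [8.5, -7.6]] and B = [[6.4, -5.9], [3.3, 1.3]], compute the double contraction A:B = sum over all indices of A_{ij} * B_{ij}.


A:B = sum over all i,j of A_{ij} * B_{ij}.
Row 1: -7.8*6.4=-49.92, -1.2*-5.9=7.08 => row sum = -42.84
Row 2: 8.5*3.3=28.05, -7.6*1.3=-9.88 => row sum = 18.17
Total = -42.84 + 18.17 = -24.67

-24.67


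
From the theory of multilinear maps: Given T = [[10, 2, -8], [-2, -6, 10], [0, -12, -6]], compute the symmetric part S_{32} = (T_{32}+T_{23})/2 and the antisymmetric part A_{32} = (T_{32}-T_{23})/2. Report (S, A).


T_{32} = -12
T_{23} = 10
S_{32} = (-12 + 10)/2 = -2/2 = -1
A_{32} = (-12 - 10)/2 = -22/2 = -11
Check: S + A = -1 + -11 = -12 = T_{32}.

(-1, -11)


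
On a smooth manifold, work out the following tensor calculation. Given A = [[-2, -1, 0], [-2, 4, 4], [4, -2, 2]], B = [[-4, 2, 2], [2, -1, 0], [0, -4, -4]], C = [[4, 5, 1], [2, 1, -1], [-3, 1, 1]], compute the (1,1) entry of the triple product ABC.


(ABC)_{11} = sum_m (AB)_{1m} C_{m1}. First compute row 1 of AB.
(AB)_{11} = -2*-4 + -1*2 + 0*0 = 6
(AB)_{12} = -2*2 + -1*-1 + 0*-4 = -3
(AB)_{13} = -2*2 + -1*0 + 0*-4 = -4
Now contract with column 1 of C:
(AB)_{11} * C_{11} = 6 * 4 = 24
(AB)_{12} * C_{21} = -3 * 2 = -6
(AB)_{13} * C_{31} = -4 * -3 = 12
(ABC)_{11} = 24 + -6 + 12 = 30

30


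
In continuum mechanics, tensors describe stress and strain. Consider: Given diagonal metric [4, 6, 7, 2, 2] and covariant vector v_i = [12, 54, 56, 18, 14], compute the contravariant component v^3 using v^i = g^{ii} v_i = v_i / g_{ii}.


To raise an index with a diagonal metric: v^i = v_i / g_{ii}.
For index 3: v_3 = 56, g_{33} = 7
v^3 = 56 / 7 = 8

8


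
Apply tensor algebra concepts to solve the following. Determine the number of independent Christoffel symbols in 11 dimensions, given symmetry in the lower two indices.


Christoffel symbols Gamma^k_{ij} are symmetric in i,j, so there are d * d(d+1)/2 independent symbols.
d = 11
d(d+1)/2 = 11 * 12 / 2 = 66
Total = 11 * 66 = 726

726


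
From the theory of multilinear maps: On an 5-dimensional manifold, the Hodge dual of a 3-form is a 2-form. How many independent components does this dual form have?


The Hodge dual of a p-form on an n-dimensional manifold is an (n-p)-form.
n = 5, p = 3, so dual degree = 5 - 3 = 2
The number of components is C(n, n-p) = C(5, 2) = 10

10


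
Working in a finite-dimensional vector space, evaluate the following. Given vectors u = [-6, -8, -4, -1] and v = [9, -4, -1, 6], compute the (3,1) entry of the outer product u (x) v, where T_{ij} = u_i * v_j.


The outer product entry T_{ij} = u_i * v_j.
We need i=3, j=1.
u_3 = -4, v_1 = 9
T_{3,1} = -4 * 9 = -36

-36


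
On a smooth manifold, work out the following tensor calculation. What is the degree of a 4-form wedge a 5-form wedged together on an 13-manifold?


The degree of a wedge product is the sum of the degrees of the individual forms.
Degrees: 4, 5
Total degree = 4 + 5 = 9

9


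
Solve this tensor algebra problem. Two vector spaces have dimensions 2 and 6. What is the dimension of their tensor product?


The dimension of a tensor product is the product of dimensions.
dim(V) = 2, dim(W) = 6
dim(V (x) W) = 2 * 6 = 12

12


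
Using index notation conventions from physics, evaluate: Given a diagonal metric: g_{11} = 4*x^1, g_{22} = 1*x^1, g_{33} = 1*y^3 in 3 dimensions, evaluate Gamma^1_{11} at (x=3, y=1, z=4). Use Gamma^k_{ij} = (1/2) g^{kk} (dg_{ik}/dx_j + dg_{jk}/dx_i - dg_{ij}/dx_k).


For a diagonal metric, Gamma^k_{ij} = (1/2) g^{kk} (dg_{ik}/dx_j + dg_{jk}/dx_i - dg_{ij}/dx_k).
The metric is diagonal, so g_{ab} = 0 for a != b.
At the given point: g_{11} = 12, g_{22} = 3, g_{33} = 1
g^{11} = 1/12
dg_{11}/dx_1 = dg_{11}/dx_1 = 4
dg_{11}/dx_1 = dg_{11}/dx_1 = 4
dg_{11}/dx_1 = dg_{11}/dx_1 = 4
Numerator = 4 + 4 - 4 = 4
Gamma^1_{11} = 4 / (2 * 12) = 1/6

1/6


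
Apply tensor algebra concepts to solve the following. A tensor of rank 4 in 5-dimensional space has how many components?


The number of components of a rank-r tensor in d dimensions is d^r.
Here d = 5 and r = 4.
5^4 = 625

625


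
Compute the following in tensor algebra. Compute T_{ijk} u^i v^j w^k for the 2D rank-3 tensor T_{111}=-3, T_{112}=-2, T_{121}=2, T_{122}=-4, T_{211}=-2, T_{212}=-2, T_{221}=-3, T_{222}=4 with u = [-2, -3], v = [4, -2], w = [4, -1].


S = sum over i,j,k of T_{ijk} u_i v_j w_k. Expanding all 8 terms:
T_{111}*u_1*v_1*w_1 = -3*-2*4*4 = 96  (running total: 96)
T_{112}*u_1*v_1*w_2 = -2*-2*4*-1 = -16  (running total: 80)
T_{121}*u_1*v_2*w_1 = 2*-2*-2*4 = 32  (running total: 112)
T_{122}*u_1*v_2*w_2 = -4*-2*-2*-1 = 16  (running total: 128)
T_{211}*u_2*v_1*w_1 = -2*-3*4*4 = 96  (running total: 224)
T_{212}*u_2*v_1*w_2 = -2*-3*4*-1 = -24  (running total: 200)
T_{221}*u_2*v_2*w_1 = -3*-3*-2*4 = -72  (running total: 128)
T_{222}*u_2*v_2*w_2 = 4*-3*-2*-1 = -24  (running total: 104)
S = 104

104


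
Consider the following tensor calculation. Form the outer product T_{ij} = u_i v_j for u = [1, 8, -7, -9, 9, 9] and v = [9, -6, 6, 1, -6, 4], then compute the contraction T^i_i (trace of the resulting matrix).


The outer product gives T_{ij} = u_i v_j.
The trace (contraction) is Tr(T) = sum_i T_{ii} = sum_i u_i v_i.
Diagonal entries:
T_{11} = u_1 * v_1 = 1 * 9 = 9
T_{22} = u_2 * v_2 = 8 * -6 = -48
T_{33} = u_3 * v_3 = -7 * 6 = -42
T_{44} = u_4 * v_4 = -9 * 1 = -9
T_{55} = u_5 * v_5 = 9 * -6 = -54
T_{66} = u_6 * v_6 = 9 * 4 = 36
Tr(T) = 9 + -48 + -42 + -9 + -54 + 36 = -108

-108


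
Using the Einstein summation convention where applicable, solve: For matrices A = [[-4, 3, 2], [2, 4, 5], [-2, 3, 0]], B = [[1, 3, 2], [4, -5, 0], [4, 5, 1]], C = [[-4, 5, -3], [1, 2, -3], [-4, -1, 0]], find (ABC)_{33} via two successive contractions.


(ABC)_{33} = sum_m (AB)_{3m} C_{m3}. First compute row 3 of AB.
(AB)_{31} = -2*1 + 3*4 + 0*4 = 10
(AB)_{32} = -2*3 + 3*-5 + 0*5 = -21
(AB)_{33} = -2*2 + 3*0 + 0*1 = -4
Now contract with column 3 of C:
(AB)_{31} * C_{13} = 10 * -3 = -30
(AB)_{32} * C_{23} = -21 * -3 = 63
(AB)_{33} * C_{33} = -4 * 0 = 0
(ABC)_{33} = -30 + 63 + 0 = 33

33


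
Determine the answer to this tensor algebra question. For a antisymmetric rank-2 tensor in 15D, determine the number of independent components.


A antisymmetric rank-2 tensor in d dimensions has d(d-1)/2 independent components.
d = 15
d(d-1)/2 = 15 * 14 / 2 = 210 / 2 = 105

105


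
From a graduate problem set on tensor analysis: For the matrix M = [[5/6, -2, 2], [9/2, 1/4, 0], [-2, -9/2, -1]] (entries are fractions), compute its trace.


The trace is the sum of diagonal entries.
Diagonal: M[1,1] = 5/6, M[2,2] = 1/4, M[3,3] = -1
Tr(M) = 5/6 + 1/4 + -1
Computing step by step:
After adding M[1,1]: 5/6
After adding M[2,2]: 13/12
After adding M[3,3]: 1/12
Tr(M) = 1/12

1/12


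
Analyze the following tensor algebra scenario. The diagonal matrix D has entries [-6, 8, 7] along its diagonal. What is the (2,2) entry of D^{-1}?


For a diagonal matrix, the inverse has entries (D^{-1})_{ii} = 1/d_{ii}.
The diagonal entries are: d_{11} = -6, d_{22} = 8, d_{33} = 7
We need (D^{-1})_{22} = 1/d_{22} = 1/8 = 1/8

1/8


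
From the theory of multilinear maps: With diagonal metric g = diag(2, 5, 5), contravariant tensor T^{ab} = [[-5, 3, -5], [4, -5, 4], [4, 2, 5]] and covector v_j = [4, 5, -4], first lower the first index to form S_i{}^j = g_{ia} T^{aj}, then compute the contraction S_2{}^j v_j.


Step 1: lower the first index. For a diagonal metric, g_{ia} T^{aj} = g_{ii} T^{ij} (no sum on i).
g_{22} = 5
S_2{}^1 = 5 * T^{21} = 5 * 4 = 20
S_2{}^2 = 5 * T^{22} = 5 * -5 = -25
S_2{}^3 = 5 * T^{23} = 5 * 4 = 20
Step 2: contract S_2{}^j with v_j.
S_2{}^1 * v_1 = 20 * 4 = 80
S_2{}^2 * v_2 = -25 * 5 = -125
S_2{}^3 * v_3 = 20 * -4 = -80
Result = 80 + -125 + -80 = -125

-125


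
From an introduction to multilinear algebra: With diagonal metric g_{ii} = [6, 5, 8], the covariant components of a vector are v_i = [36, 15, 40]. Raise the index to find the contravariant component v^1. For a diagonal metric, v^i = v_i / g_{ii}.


To raise an index with a diagonal metric: v^i = v_i / g_{ii}.
For index 1: v_1 = 36, g_{11} = 6
v^1 = 36 / 6 = 6

6


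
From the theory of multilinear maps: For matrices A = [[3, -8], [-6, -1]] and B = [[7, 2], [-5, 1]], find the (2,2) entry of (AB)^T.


(AB)^T_{ij} = (AB)_{ji} = sum_k A_{jk} B_{ki}.
For i=2, j=2 we need (AB)_{22}:
A_{21} * B_{12} = -6 * 2 = -12
A_{22} * B_{22} = -1 * 1 = -1
Sum = -12 + -1 = -13

-13


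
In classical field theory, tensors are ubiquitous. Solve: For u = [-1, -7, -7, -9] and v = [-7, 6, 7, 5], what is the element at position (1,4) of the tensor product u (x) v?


The outer product entry T_{ij} = u_i * v_j.
We need i=1, j=4.
u_1 = -1, v_4 = 5
T_{1,4} = -1 * 5 = -5

-5


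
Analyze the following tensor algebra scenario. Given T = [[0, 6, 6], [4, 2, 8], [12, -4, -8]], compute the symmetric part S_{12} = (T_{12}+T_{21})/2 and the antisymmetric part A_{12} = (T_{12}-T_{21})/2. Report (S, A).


T_{12} = 6
T_{21} = 4
S_{12} = (6 + 4)/2 = 10/2 = 5
A_{12} = (6 - 4)/2 = 2/2 = 1
Check: S + A = 5 + 1 = 6 = T_{12}.

(5, 1)


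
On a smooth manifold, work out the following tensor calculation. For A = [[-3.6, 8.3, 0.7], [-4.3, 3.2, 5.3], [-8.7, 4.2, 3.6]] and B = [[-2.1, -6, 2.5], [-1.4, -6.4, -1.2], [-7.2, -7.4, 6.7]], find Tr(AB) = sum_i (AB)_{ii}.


Tr(AB) = sum_i (AB)_{ii} where (AB)_{ii} = sum_k A_{ik} B_{ki}.
(AB)_{11} = -3.6*-2.1 + 8.3*-1.4 + 0.7*-7.2 = -9.1
(AB)_{22} = -4.3*-6 + 3.2*-6.4 + 5.3*-7.4 = -33.9
(AB)_{33} = -8.7*2.5 + 4.2*-1.2 + 3.6*6.7 = -2.67
Tr(AB) = -9.1 + -33.9 + -2.67 = -45.67

-45.67


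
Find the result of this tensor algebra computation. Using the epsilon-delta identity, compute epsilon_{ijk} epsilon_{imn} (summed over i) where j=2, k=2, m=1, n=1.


Using the identity: epsilon_{ijk} epsilon_{imn} = delta_{jm} delta_{kn} - delta_{jn} delta_{km}.
delta_{21} = 0
delta_{21} = 0
delta_{21} = 0
delta_{21} = 0
Result = 0 * 0 - 0 * 0 = 0 - 0 = 0

0


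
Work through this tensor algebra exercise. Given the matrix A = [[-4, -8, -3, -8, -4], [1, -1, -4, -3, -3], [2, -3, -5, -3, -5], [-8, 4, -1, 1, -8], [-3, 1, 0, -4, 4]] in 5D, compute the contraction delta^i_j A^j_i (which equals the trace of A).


The contraction (trace) of a rank-2 tensor is the sum of its diagonal elements.
Diagonal entries: A[1,1] = -4, A[2,2] = -1, A[3,3] = -5, A[4,4] = 1, A[5,5] = 4
Tr(A) = -4 + -1 + -5 + 1 + 4 = -5

-5


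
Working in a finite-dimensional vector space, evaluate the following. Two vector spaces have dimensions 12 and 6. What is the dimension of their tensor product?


The dimension of a tensor product is the product of dimensions.
dim(V) = 12, dim(W) = 6
dim(V (x) W) = 12 * 6 = 72

72


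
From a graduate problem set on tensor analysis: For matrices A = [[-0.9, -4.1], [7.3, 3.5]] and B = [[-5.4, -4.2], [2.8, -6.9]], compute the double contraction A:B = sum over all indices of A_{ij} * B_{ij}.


A:B = sum over all i,j of A_{ij} * B_{ij}.
Row 1: -0.9*-5.4=4.86, -4.1*-4.2=17.22 => row sum = 22.08
Row 2: 7.3*2.8=20.44, 3.5*-6.9=-24.15 => row sum = -3.71
Total = 22.08 + -3.71 = 18.37

18.37


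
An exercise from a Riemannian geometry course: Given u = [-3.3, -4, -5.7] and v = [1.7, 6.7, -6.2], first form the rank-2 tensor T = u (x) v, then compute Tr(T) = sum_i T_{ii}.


The outer product gives T_{ij} = u_i v_j.
The trace (contraction) is Tr(T) = sum_i T_{ii} = sum_i u_i v_i.
Diagonal entries:
T_{11} = u_1 * v_1 = -3.3 * 1.7 = -5.61
T_{22} = u_2 * v_2 = -4 * 6.7 = -26.8
T_{33} = u_3 * v_3 = -5.7 * -6.2 = 35.34
Tr(T) = -5.61 + -26.8 + 35.34 = 2.93

2.93


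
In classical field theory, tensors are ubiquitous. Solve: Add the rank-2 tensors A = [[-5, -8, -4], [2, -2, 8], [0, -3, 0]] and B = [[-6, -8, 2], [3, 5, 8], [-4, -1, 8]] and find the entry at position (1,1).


Tensor addition is component-wise: (A + B)_{ij} = A_{ij} + B_{ij}.
A_{11} = -5
B_{11} = -6
(A + B)_{11} = -5 + -6 = -11

-11


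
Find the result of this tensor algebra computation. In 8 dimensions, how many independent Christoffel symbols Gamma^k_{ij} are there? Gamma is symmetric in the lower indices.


Christoffel symbols Gamma^k_{ij} are symmetric in i,j, so there are d * d(d+1)/2 independent symbols.
d = 8
d(d+1)/2 = 8 * 9 / 2 = 36
Total = 8 * 36 = 288

288


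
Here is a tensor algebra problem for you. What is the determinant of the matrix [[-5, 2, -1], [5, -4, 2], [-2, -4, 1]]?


Expanding along the first row, det(A) = a11*M_11 - a12*M_12 + a13*M_13, where M_1j is the (1,j) minor.
Minor M_11 = -4*1 - 2*-4 = 4
Minor M_12 = 5*1 - 2*-2 = 9
Minor M_13 = 5*-4 - -4*-2 = -28
det = -5*(4) - 2*(9) + -1*(-28)
    = -20 - 18 + 28
    = -10

-10


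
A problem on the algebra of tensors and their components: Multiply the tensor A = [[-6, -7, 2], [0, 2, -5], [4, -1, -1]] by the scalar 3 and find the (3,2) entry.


Scalar multiplication: (cA)_{ij} = c * A_{ij}.
c = 3
A_{32} = -1
(cA)_{32} = 3 * -1 = -3

-3


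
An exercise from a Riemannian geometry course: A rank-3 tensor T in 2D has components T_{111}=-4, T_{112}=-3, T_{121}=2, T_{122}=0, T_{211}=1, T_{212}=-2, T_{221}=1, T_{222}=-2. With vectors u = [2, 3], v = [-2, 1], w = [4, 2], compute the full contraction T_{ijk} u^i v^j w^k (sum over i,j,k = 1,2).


S = sum over i,j,k of T_{ijk} u_i v_j w_k. Expanding all 8 terms:
T_{111}*u_1*v_1*w_1 = -4*2*-2*4 = 64  (running total: 64)
T_{112}*u_1*v_1*w_2 = -3*2*-2*2 = 24  (running total: 88)
T_{121}*u_1*v_2*w_1 = 2*2*1*4 = 16  (running total: 104)
T_{122}*u_1*v_2*w_2 = 0*2*1*2 = 0  (running total: 104)
T_{211}*u_2*v_1*w_1 = 1*3*-2*4 = -24  (running total: 80)
T_{212}*u_2*v_1*w_2 = -2*3*-2*2 = 24  (running total: 104)
T_{221}*u_2*v_2*w_1 = 1*3*1*4 = 12  (running total: 116)
T_{222}*u_2*v_2*w_2 = -2*3*1*2 = -12  (running total: 104)
S = 104

104


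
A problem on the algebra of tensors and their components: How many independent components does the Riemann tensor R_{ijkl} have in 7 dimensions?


The Riemann tensor in d dimensions has d^2(d^2 - 1)/12 independent components.
d = 7, so d^2 = 49
d^2 - 1 = 48
d^2(d^2 - 1) = 49 * 48 = 2352
Divide by 12: 2352 / 12 = 196

196


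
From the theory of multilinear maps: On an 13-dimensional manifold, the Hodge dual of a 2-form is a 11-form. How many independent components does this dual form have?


The Hodge dual of a p-form on an n-dimensional manifold is an (n-p)-form.
n = 13, p = 2, so dual degree = 13 - 2 = 11
The number of components is C(n, n-p) = C(13, 11) = 78

78


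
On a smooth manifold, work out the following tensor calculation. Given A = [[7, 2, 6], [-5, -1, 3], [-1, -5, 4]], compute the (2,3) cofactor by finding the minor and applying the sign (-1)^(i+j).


To find cofactor C_{23}, delete row 2 and column 3.
The resulting 2x2 submatrix is: [[7, 2], [-1, -5]]
Minor M_{23} = 7*-5 - 2*-1
  = -35 - -2 = -33
Sign = (-1)^(2+3) = (-1)^5 = -1
Cofactor C_{23} = -1 * -33 = 33

33


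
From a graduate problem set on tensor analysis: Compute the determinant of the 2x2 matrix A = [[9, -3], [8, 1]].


For a 2x2 matrix [[a, b], [c, d]], det = a*d - b*c.
a = 9, b = -3, c = 8, d = 1
a*d = 9 * 1 = 9
b*c = -3 * 8 = -24
det = 9 - -24 = 33

33


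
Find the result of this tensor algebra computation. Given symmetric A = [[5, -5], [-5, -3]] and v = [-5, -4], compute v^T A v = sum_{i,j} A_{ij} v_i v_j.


First compute Av:
(Av)_1 = 5*-5 + -5*-4 = -5
(Av)_2 = -5*-5 + -3*-4 = 37
Av = [-5, 37]
Then v^T (Av) = -5*-5 + -4*37
= 25 + -148 = -123

-123


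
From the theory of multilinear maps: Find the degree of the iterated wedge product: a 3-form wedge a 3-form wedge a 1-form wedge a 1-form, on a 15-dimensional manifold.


The degree of a wedge product is the sum of the degrees of the individual forms.
Degrees: 3, 3, 1, 1
Total degree = 3 + 3 + 1 + 1 = 8

8


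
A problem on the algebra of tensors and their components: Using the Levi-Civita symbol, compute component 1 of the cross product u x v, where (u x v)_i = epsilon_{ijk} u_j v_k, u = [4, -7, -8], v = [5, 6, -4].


(u x v)_1 = sum_{j,k} epsilon_{1jk} u_j v_k. Only permutations of (1,2,3) contribute; the two non-zero terms are:
eps_{123} u_2 v_3 = 1 * -7 * -4 = 28
eps_{132} u_3 v_2 = -1 * -8 * 6 = 48
(u x v)_1 = 76

76


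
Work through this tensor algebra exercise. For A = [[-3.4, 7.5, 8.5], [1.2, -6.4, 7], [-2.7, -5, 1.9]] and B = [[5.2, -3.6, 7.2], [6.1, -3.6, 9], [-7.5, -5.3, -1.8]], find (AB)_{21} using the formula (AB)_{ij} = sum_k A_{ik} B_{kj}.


(AB)_{ij} = sum_k A_{ik} B_{kj}.
For i=2, j=1:
A_{21} * B_{11} = 1.2 * 5.2 = 6.24
A_{22} * B_{21} = -6.4 * 6.1 = -39.04
A_{23} * B_{31} = 7 * -7.5 = -52.5
Sum = 6.24 + -39.04 + -52.5 = -85.3

-85.3


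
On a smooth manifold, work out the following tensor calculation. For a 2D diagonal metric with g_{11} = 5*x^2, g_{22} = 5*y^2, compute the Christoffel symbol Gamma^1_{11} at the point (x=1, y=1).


For a diagonal metric, Gamma^k_{ij} = (1/2) g^{kk} (dg_{ik}/dx_j + dg_{jk}/dx_i - dg_{ij}/dx_k).
The metric is diagonal, so g_{ab} = 0 for a != b.
At the given point: g_{11} = 5, g_{22} = 5
g^{11} = 1/5
dg_{11}/dx_1 = dg_{11}/dx_1 = 10
dg_{11}/dx_1 = dg_{11}/dx_1 = 10
dg_{11}/dx_1 = dg_{11}/dx_1 = 10
Numerator = 10 + 10 - 10 = 10
Gamma^1_{11} = 10 / (2 * 5) = 1

1


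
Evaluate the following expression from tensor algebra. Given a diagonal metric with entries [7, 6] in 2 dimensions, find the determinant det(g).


For a diagonal metric, the determinant is the product of diagonal entries.
Diagonal entries: 7, 6
det(g) = 7 * 6 = 42

42


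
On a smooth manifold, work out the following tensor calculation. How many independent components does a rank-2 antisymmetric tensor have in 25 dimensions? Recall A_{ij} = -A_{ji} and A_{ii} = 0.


An antisymmetric rank-2 tensor satisfies A_{ij} = -A_{ji}, so diagonal entries are zero.
The independent components are the upper-triangular entries: C(n, 2) = n(n-1)/2.
n = 25
C(25, 2) = 25 * 24 / 2 = 600 / 2 = 300

300


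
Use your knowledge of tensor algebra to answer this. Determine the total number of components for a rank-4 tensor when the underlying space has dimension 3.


The number of components of a rank-r tensor in d dimensions is d^r.
Here d = 3 and r = 4.
3^4 = 81

81


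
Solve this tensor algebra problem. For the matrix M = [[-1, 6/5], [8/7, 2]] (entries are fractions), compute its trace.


The trace is the sum of diagonal entries.
Diagonal: M[1,1] = -1, M[2,2] = 2
Tr(M) = -1 + 2
Computing step by step:
After adding M[1,1]: -1
After adding M[2,2]: 1
Tr(M) = 1

1


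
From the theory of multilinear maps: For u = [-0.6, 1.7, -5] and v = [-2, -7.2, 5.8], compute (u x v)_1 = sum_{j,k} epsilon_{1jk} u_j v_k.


(u x v)_1 = sum_{j,k} epsilon_{1jk} u_j v_k. Only permutations of (1,2,3) contribute; the two non-zero terms are:
eps_{123} u_2 v_3 = 1 * 1.7 * 5.8 = 9.86
eps_{132} u_3 v_2 = -1 * -5 * -7.2 = -36
(u x v)_1 = -26.14

-26.14


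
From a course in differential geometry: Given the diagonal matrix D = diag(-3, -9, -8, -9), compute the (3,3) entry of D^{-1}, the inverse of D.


For a diagonal matrix, the inverse has entries (D^{-1})_{ii} = 1/d_{ii}.
The diagonal entries are: d_{11} = -3, d_{22} = -9, d_{33} = -8, d_{44} = -9
We need (D^{-1})_{33} = 1/d_{33} = 1/-8 = -1/8

-1/8


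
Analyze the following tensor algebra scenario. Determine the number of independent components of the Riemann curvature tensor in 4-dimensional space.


The Riemann tensor in d dimensions has d^2(d^2 - 1)/12 independent components.
d = 4, so d^2 = 16
d^2 - 1 = 15
d^2(d^2 - 1) = 16 * 15 = 240
Divide by 12: 240 / 12 = 20

20


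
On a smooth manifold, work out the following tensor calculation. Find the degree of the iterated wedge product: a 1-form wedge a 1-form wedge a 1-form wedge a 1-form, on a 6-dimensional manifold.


The degree of a wedge product is the sum of the degrees of the individual forms.
Degrees: 1, 1, 1, 1
Total degree = 1 + 1 + 1 + 1 = 4

4


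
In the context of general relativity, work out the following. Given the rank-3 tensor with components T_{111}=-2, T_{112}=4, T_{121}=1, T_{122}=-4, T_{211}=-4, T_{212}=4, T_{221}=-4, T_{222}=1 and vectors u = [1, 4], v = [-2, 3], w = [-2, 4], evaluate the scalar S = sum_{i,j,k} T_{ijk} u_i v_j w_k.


S = sum over i,j,k of T_{ijk} u_i v_j w_k. Expanding all 8 terms:
T_{111}*u_1*v_1*w_1 = -2*1*-2*-2 = -8  (running total: -8)
T_{112}*u_1*v_1*w_2 = 4*1*-2*4 = -32  (running total: -40)
T_{121}*u_1*v_2*w_1 = 1*1*3*-2 = -6  (running total: -46)
T_{122}*u_1*v_2*w_2 = -4*1*3*4 = -48  (running total: -94)
T_{211}*u_2*v_1*w_1 = -4*4*-2*-2 = -64  (running total: -158)
T_{212}*u_2*v_1*w_2 = 4*4*-2*4 = -128  (running total: -286)
T_{221}*u_2*v_2*w_1 = -4*4*3*-2 = 96  (running total: -190)
T_{222}*u_2*v_2*w_2 = 1*4*3*4 = 48  (running total: -142)
S = -142

-142


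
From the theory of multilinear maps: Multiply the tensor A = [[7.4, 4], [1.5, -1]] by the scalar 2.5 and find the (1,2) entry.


Scalar multiplication: (cA)_{ij} = c * A_{ij}.
c = 2.5
A_{12} = 4
(cA)_{12} = 2.5 * 4 = 10

10


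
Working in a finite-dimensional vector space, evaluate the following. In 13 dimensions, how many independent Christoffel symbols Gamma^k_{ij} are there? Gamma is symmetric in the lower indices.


Christoffel symbols Gamma^k_{ij} are symmetric in i,j, so there are d * d(d+1)/2 independent symbols.
d = 13
d(d+1)/2 = 13 * 14 / 2 = 91
Total = 13 * 91 = 1183

1183


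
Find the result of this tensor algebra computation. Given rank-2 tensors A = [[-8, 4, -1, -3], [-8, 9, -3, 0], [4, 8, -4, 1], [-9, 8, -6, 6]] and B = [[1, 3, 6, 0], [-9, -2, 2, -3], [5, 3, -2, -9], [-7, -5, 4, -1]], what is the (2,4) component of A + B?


Tensor addition is component-wise: (A + B)_{ij} = A_{ij} + B_{ij}.
A_{24} = 0
B_{24} = -3
(A + B)_{24} = 0 + -3 = -3

-3


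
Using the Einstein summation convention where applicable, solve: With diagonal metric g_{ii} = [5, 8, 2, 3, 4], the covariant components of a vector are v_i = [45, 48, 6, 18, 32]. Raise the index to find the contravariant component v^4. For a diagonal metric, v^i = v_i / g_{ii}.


To raise an index with a diagonal metric: v^i = v_i / g_{ii}.
For index 4: v_4 = 18, g_{44} = 3
v^4 = 18 / 3 = 6

6


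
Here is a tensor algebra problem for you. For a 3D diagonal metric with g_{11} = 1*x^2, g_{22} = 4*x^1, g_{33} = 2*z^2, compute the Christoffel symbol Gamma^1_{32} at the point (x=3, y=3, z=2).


For a diagonal metric, Gamma^k_{ij} = (1/2) g^{kk} (dg_{ik}/dx_j + dg_{jk}/dx_i - dg_{ij}/dx_k).
The metric is diagonal, so g_{ab} = 0 for a != b.
At the given point: g_{11} = 9, g_{22} = 12, g_{33} = 8
g^{11} = 1/9
dg_{31}/dx_2 = 0 (off-diagonal)
dg_{21}/dx_3 = 0 (off-diagonal)
dg_{32}/dx_1 = 0 (off-diagonal)
Numerator = 0 + 0 - 0 = 0
Gamma^1_{32} = 0 / (2 * 9) = 0

0


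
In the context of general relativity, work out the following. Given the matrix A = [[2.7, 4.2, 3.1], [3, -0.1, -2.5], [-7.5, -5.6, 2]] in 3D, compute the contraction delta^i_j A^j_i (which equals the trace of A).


The contraction (trace) of a rank-2 tensor is the sum of its diagonal elements.
Diagonal entries: A[1,1] = 2.7, A[2,2] = -0.1, A[3,3] = 2
Tr(A) = 2.7 + -0.1 + 2 = 4.6

4.6


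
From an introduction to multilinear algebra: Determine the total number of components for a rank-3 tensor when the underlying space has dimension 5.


The number of components of a rank-r tensor in d dimensions is d^r.
Here d = 5 and r = 3.
5^3 = 125

125


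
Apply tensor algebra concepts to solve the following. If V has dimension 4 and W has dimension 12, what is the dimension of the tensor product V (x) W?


The dimension of a tensor product is the product of dimensions.
dim(V) = 4, dim(W) = 12
dim(V (x) W) = 4 * 12 = 48

48


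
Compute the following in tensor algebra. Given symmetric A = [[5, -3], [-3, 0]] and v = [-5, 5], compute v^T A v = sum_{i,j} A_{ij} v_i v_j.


First compute Av:
(Av)_1 = 5*-5 + -3*5 = -40
(Av)_2 = -3*-5 + 0*5 = 15
Av = [-40, 15]
Then v^T (Av) = -5*-40 + 5*15
= 200 + 75 = 275

275


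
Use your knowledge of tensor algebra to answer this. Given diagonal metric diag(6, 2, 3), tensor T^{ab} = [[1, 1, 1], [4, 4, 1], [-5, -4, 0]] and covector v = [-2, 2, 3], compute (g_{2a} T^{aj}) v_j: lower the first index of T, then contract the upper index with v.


Step 1: lower the first index. For a diagonal metric, g_{ia} T^{aj} = g_{ii} T^{ij} (no sum on i).
g_{22} = 2
S_2{}^1 = 2 * T^{21} = 2 * 4 = 8
S_2{}^2 = 2 * T^{22} = 2 * 4 = 8
S_2{}^3 = 2 * T^{23} = 2 * 1 = 2
Step 2: contract S_2{}^j with v_j.
S_2{}^1 * v_1 = 8 * -2 = -16
S_2{}^2 * v_2 = 8 * 2 = 16
S_2{}^3 * v_3 = 2 * 3 = 6
Result = -16 + 16 + 6 = 6

6


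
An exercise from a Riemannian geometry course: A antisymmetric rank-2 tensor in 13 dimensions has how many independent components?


A antisymmetric rank-2 tensor in d dimensions has d(d-1)/2 independent components.
d = 13
d(d-1)/2 = 13 * 12 / 2 = 156 / 2 = 78

78


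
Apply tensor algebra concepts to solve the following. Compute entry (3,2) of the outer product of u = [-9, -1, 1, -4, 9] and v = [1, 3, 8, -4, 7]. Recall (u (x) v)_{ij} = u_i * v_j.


The outer product entry T_{ij} = u_i * v_j.
We need i=3, j=2.
u_3 = 1, v_2 = 3
T_{3,2} = 1 * 3 = 3

3


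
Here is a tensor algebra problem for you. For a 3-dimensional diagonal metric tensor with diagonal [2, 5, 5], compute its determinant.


For a diagonal metric, the determinant is the product of diagonal entries.
Diagonal entries: 2, 5, 5
det(g) = 2 * 5 * 5 = 50

50


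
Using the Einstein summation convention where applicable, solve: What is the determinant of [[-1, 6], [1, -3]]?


For a 2x2 matrix [[a, b], [c, d]], det = a*d - b*c.
a = -1, b = 6, c = 1, d = -3
a*d = -1 * -3 = 3
b*c = 6 * 1 = 6
det = 3 - 6 = -3

-3


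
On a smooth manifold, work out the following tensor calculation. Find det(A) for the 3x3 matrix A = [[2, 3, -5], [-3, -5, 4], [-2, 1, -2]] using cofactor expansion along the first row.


Expanding along the first row, det(A) = a11*M_11 - a12*M_12 + a13*M_13, where M_1j is the (1,j) minor.
Minor M_11 = -5*-2 - 4*1 = 6
Minor M_12 = -3*-2 - 4*-2 = 14
Minor M_13 = -3*1 - -5*-2 = -13
det = 2*(6) - 3*(14) + -5*(-13)
    = 12 - 42 + 65
    = 35

35


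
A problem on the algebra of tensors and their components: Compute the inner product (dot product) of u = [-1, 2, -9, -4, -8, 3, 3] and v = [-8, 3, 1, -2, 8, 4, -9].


The inner product u . v = sum of u_i * v_i.
Term-by-term: -1 * -8, 2 * 3, -9 * 1, -4 * -2, -8 * 8, 3 * 4, 3 * -9
Products: 8, 6, -9, 8, -64, 12, -27
Sum = 8 + 6 + -9 + 8 + -64 + 12 + -27 = -66

-66


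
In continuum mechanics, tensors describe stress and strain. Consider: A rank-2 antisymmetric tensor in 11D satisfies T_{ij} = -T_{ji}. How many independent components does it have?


An antisymmetric rank-2 tensor satisfies A_{ij} = -A_{ji}, so diagonal entries are zero.
The independent components are the upper-triangular entries: C(n, 2) = n(n-1)/2.
n = 11
C(11, 2) = 11 * 10 / 2 = 110 / 2 = 55

55


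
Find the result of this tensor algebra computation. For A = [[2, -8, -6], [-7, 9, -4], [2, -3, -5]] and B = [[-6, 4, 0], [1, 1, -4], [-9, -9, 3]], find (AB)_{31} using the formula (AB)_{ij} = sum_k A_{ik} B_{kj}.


(AB)_{ij} = sum_k A_{ik} B_{kj}.
For i=3, j=1:
A_{31} * B_{11} = 2 * -6 = -12
A_{32} * B_{21} = -3 * 1 = -3
A_{33} * B_{31} = -5 * -9 = 45
Sum = -12 + -3 + 45 = 30

30


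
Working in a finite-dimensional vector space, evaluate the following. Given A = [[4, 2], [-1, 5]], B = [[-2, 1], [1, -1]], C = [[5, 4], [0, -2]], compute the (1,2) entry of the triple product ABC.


(ABC)_{12} = sum_m (AB)_{1m} C_{m2}. First compute row 1 of AB.
(AB)_{11} = 4*-2 + 2*1 = -6
(AB)_{12} = 4*1 + 2*-1 = 2
Now contract with column 2 of C:
(AB)_{11} * C_{12} = -6 * 4 = -24
(AB)_{12} * C_{22} = 2 * -2 = -4
(ABC)_{12} = -24 + -4 = -28

-28


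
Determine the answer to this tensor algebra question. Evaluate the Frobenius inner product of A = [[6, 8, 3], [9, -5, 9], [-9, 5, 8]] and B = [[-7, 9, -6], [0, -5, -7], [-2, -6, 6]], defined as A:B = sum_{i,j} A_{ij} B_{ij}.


A:B = sum over all i,j of A_{ij} * B_{ij}.
Row 1: 6*-7=-42, 8*9=72, 3*-6=-18 => row sum = 12
Row 2: 9*0=0, -5*-5=25, 9*-7=-63 => row sum = -38
Row 3: -9*-2=18, 5*-6=-30, 8*6=48 => row sum = 36
Total = 12 + -38 + 36 = 10

10


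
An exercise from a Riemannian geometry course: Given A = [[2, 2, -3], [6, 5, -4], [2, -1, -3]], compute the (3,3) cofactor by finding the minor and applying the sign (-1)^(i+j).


To find cofactor C_{33}, delete row 3 and column 3.
The resulting 2x2 submatrix is: [[2, 2], [6, 5]]
Minor M_{33} = 2*5 - 2*6
  = 10 - 12 = -2
Sign = (-1)^(3+3) = (-1)^6 = 1
Cofactor C_{33} = 1 * -2 = -2

-2


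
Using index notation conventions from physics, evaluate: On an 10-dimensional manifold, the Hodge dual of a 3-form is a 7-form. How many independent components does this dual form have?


The Hodge dual of a p-form on an n-dimensional manifold is an (n-p)-form.
n = 10, p = 3, so dual degree = 10 - 3 = 7
The number of components is C(n, n-p) = C(10, 7) = 120

120


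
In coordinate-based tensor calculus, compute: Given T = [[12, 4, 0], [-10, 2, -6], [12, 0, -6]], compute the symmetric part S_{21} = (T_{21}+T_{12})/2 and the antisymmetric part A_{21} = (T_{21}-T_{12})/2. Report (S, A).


T_{21} = -10
T_{12} = 4
S_{21} = (-10 + 4)/2 = -6/2 = -3
A_{21} = (-10 - 4)/2 = -14/2 = -7
Check: S + A = -3 + -7 = -10 = T_{21}.

(-3, -7)


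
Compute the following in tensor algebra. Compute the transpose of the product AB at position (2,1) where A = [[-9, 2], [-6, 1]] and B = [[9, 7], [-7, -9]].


(AB)^T_{ij} = (AB)_{ji} = sum_k A_{jk} B_{ki}.
For i=2, j=1 we need (AB)_{12}:
A_{11} * B_{12} = -9 * 7 = -63
A_{12} * B_{22} = 2 * -9 = -18
Sum = -63 + -18 = -81

-81


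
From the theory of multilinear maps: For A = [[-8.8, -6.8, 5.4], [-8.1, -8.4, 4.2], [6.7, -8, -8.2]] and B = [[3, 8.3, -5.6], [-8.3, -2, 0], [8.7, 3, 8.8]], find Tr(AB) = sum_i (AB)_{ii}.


Tr(AB) = sum_i (AB)_{ii} where (AB)_{ii} = sum_k A_{ik} B_{ki}.
(AB)_{11} = -8.8*3 + -6.8*-8.3 + 5.4*8.7 = 77.02
(AB)_{22} = -8.1*8.3 + -8.4*-2 + 4.2*3 = -37.83
(AB)_{33} = 6.7*-5.6 + -8*0 + -8.2*8.8 = -109.68
Tr(AB) = 77.02 + -37.83 + -109.68 = -70.49

-70.49


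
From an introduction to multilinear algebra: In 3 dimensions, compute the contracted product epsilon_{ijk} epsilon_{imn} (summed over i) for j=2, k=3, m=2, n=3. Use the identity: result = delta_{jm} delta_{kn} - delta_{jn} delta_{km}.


Using the identity: epsilon_{ijk} epsilon_{imn} = delta_{jm} delta_{kn} - delta_{jn} delta_{km}.
delta_{22} = 1
delta_{33} = 1
delta_{23} = 0
delta_{32} = 0
Result = 1 * 1 - 0 * 0 = 1 - 0 = 1

1


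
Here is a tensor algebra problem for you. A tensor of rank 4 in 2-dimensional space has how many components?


The number of components of a rank-r tensor in d dimensions is d^r.
Here d = 2 and r = 4.
2^4 = 16

16


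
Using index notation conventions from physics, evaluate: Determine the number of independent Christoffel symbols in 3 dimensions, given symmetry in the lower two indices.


Christoffel symbols Gamma^k_{ij} are symmetric in i,j, so there are d * d(d+1)/2 independent symbols.
d = 3
d(d+1)/2 = 3 * 4 / 2 = 6
Total = 3 * 6 = 18

18


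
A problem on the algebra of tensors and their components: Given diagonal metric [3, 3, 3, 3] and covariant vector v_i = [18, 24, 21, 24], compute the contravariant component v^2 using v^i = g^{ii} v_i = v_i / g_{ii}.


To raise an index with a diagonal metric: v^i = v_i / g_{ii}.
For index 2: v_2 = 24, g_{22} = 3
v^2 = 24 / 3 = 8

8


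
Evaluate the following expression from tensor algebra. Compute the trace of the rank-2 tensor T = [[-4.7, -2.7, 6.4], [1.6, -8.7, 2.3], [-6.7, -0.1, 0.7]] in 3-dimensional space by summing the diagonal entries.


The contraction (trace) of a rank-2 tensor is the sum of its diagonal elements.
Diagonal entries: A[1,1] = -4.7, A[2,2] = -8.7, A[3,3] = 0.7
Tr(A) = -4.7 + -8.7 + 0.7 = -12.7

-12.7


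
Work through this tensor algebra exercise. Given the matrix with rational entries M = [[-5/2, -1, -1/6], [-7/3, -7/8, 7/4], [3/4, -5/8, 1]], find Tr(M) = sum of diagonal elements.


The trace is the sum of diagonal entries.
Diagonal: M[1,1] = -5/2, M[2,2] = -7/8, M[3,3] = 1
Tr(M) = -5/2 + -7/8 + 1
Computing step by step:
After adding M[1,1]: -5/2
After adding M[2,2]: -27/8
After adding M[3,3]: -19/8
Tr(M) = -19/8

-19/8


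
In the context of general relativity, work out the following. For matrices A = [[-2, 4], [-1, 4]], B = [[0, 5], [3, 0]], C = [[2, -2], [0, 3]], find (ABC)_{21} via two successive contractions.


(ABC)_{21} = sum_m (AB)_{2m} C_{m1}. First compute row 2 of AB.
(AB)_{21} = -1*0 + 4*3 = 12
(AB)_{22} = -1*5 + 4*0 = -5
Now contract with column 1 of C:
(AB)_{21} * C_{11} = 12 * 2 = 24
(AB)_{22} * C_{21} = -5 * 0 = 0
(ABC)_{21} = 24 + 0 = 24

24


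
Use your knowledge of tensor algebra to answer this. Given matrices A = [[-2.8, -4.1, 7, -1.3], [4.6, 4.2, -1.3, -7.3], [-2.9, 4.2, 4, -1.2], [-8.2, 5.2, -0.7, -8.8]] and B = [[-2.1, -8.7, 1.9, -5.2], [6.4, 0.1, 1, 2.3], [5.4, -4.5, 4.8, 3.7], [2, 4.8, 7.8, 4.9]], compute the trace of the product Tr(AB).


Tr(AB) = sum_i (AB)_{ii} where (AB)_{ii} = sum_k A_{ik} B_{ki}.
(AB)_{11} = -2.8*-2.1 + -4.1*6.4 + 7*5.4 + -1.3*2 = 14.84
(AB)_{22} = 4.6*-8.7 + 4.2*0.1 + -1.3*-4.5 + -7.3*4.8 = -68.79
(AB)_{33} = -2.9*1.9 + 4.2*1 + 4*4.8 + -1.2*7.8 = 8.53
(AB)_{44} = -8.2*-5.2 + 5.2*2.3 + -0.7*3.7 + -8.8*4.9 = 8.89
Tr(AB) = 14.84 + -68.79 + 8.53 + 8.89 = -36.53

-36.53


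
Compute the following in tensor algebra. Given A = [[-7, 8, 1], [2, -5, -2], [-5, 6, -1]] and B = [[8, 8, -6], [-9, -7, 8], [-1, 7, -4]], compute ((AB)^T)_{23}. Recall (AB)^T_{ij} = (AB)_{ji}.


(AB)^T_{ij} = (AB)_{ji} = sum_k A_{jk} B_{ki}.
For i=2, j=3 we need (AB)_{32}:
A_{31} * B_{12} = -5 * 8 = -40
A_{32} * B_{22} = 6 * -7 = -42
A_{33} * B_{32} = -1 * 7 = -7
Sum = -40 + -42 + -7 = -89

-89


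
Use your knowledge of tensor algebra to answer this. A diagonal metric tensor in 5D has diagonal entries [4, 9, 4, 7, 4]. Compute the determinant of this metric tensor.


For a diagonal metric, the determinant is the product of diagonal entries.
Diagonal entries: 4, 9, 4, 7, 4
det(g) = 4 * 9 * 4 * 7 * 4 = 4032

4032


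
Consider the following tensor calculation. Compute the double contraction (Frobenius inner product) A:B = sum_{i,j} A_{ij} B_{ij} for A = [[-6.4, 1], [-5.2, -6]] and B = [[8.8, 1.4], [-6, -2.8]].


A:B = sum over all i,j of A_{ij} * B_{ij}.
Row 1: -6.4*8.8=-56.32, 1*1.4=1.4 => row sum = -54.92
Row 2: -5.2*-6=31.2, -6*-2.8=16.8 => row sum = 48
Total = -54.92 + 48 = -6.92

-6.92
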